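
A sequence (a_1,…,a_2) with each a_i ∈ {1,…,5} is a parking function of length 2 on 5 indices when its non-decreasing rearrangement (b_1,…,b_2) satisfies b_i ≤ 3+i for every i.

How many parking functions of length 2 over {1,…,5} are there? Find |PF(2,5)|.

24

Count = (5−2+1)·(5+1)^(2−1) = 4×6 = 24 (Konheim–Weiss)
Example (2,2) → sorted (2,2): b_i ≤ 3+i ∀i, a PF.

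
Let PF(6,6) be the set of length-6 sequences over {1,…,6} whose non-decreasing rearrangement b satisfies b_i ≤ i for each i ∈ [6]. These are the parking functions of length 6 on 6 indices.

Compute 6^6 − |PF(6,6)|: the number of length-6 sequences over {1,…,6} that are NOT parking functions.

29849

#PF = (6−6+1)·(6+1)^(6−1) = 1 · 16807 = 16807 (Konheim–Weiss)
One tuple (5,5,3,4,3,6) → sorted (3,3,4,5,5,6): b_1=3>1, not a PF.
6^6 − 16807 = 46656 − 16807 = 29849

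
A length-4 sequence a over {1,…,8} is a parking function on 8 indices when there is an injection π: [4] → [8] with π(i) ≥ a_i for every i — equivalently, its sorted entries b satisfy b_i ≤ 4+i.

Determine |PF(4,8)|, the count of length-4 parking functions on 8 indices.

3645

|PF(4,8)| = (8+1−4)·(8+1)^{4−1} = 5·729 = 3645 (Konheim–Weiss)
Example (6,7,6,2) → sorted (2,6,6,7): b_i ≤ 4+i ∀i, a PF.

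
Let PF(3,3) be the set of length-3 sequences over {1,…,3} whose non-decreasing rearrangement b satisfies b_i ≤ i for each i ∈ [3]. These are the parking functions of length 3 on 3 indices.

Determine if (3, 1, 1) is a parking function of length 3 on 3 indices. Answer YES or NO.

Rearranged: b = (1, 1, 3).
  b_1=1 ≤ 1
  b_2=1 ≤ 2
  b_3=3 ≤ 3
All bounds hold ⇒ YES

YES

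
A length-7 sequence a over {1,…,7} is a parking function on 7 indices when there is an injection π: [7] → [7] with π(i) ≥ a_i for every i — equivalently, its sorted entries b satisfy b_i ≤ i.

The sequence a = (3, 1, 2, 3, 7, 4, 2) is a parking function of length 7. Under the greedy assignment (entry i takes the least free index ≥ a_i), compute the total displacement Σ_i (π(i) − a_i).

6

Σπ = 28 ({1..7} each once); Σa = 3+1+2+3+7+4+2 = 22; disp = 28−22 = 6.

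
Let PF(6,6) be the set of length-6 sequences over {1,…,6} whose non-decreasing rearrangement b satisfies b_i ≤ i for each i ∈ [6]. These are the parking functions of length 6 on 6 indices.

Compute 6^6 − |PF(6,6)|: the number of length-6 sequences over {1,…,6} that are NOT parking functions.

29849

#PF = 1·7^5 = 1·16807 = 16807 [KW]
One tuple (3,5,5,5,4,5) → sorted (3,4,5,5,5,5): b_1=3>1, not a PF.
6^6 − 16807 = 46656 − 16807 = 29849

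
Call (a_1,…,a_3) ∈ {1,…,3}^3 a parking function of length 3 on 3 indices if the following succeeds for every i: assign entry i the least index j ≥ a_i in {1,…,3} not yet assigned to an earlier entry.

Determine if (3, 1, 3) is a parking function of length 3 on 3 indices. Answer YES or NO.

Rearranged: b = (1, 3, 3).
  b_1=1 ≤ 1
  b_2=3 > 2
  fails at i=2 ⇒ NO

NO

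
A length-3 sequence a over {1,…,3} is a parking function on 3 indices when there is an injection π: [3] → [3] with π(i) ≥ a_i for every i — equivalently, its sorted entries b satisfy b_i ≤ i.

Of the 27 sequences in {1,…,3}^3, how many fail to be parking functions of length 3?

|PF(3,3)| = (3−3+1)·(3+1)^(3−1) = 1·16 = 16 (Konheim–Weiss)
One tuple (3,1,3) → sorted (1,3,3): b_2=3>2, not a PF.
So 27 − 16 = 11 fail.

11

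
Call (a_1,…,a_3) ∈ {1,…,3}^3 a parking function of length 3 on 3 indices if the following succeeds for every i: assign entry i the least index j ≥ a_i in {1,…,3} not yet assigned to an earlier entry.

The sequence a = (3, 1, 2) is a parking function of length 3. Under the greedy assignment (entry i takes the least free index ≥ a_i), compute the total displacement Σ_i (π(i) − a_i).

0

Σπ = 3·4/2 = 6 (π permutes [3]); Σa = 3+1+2 = 6; disp = 6−6 = 0.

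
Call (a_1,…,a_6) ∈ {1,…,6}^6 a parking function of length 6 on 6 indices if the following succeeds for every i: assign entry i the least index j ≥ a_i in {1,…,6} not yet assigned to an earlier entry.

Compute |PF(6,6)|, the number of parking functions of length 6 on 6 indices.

16807

Count = (6+1−6)·(6+1)^{6−1} = 1×16807 = 16807 (Pollak)
Check (3,2,5,4,1,3) → sorted (1,2,3,3,4,5): b_i ≤ i ∀i, a PF.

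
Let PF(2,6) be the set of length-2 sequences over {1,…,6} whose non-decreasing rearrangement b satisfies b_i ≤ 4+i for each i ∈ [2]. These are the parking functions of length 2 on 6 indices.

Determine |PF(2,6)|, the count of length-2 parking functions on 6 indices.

|PF(2,6)| = (6+1−2)·(6+1)^{2−1} = 5 · 7 = 35 [KW]
E.g. (4,4) → sorted (4,4): b_i ≤ 4+i ∀i, a PF.

35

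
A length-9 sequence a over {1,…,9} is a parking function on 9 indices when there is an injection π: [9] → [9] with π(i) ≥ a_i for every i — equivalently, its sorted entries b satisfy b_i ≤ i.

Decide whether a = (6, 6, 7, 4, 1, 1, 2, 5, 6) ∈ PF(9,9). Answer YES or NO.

Rearranged: b = (1, 1, 2, 4, 5, 6, 6, 6, 7).
  b_1=1 ≤ 1
  b_2=1 ≤ 2
  b_3=2 ≤ 3
  b_4=4 ≤ 4
  b_5=5 ≤ 5
  b_6=6 ≤ 6
  b_7=6 ≤ 7
  b_8=6 ≤ 8
  b_9=7 ≤ 9
All bounds hold ⇒ YES

YES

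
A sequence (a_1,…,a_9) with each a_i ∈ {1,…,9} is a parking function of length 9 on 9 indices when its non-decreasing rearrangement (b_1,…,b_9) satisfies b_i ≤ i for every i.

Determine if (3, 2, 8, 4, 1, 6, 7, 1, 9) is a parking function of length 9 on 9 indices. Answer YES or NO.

YES

Order a: b = (1, 1, 2, 3, 4, 6, 7, 8, 9).
  b_1=1 ≤ 1
  b_2=1 ≤ 2
  b_3=2 ≤ 3
  b_4=3 ≤ 4
  b_5=4 ≤ 5
  b_6=6 ≤ 6
  b_7=7 ≤ 7
  b_8=8 ≤ 8
  b_9=9 ≤ 9
All bounds hold ⇒ YES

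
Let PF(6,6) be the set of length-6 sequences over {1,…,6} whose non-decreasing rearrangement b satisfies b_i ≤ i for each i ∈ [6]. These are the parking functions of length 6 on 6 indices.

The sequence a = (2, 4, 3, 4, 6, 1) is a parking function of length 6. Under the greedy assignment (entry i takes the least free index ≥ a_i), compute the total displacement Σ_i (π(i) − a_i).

1

Σπ = 21 ({1..6} each once); Σa = 2+4+3+4+6+1 = 20; disp = 21−20 = 1.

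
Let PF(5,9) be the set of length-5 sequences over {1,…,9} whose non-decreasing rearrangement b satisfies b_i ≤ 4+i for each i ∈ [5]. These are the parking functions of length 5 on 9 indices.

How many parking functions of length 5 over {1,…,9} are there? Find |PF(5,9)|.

Count = 5·10^4 = 5·10000 = 50000 (Konheim–Weiss)
Example (6,9,2,4,5) → sorted (2,4,5,6,9): b_i ≤ 4+i ∀i, a PF.

50000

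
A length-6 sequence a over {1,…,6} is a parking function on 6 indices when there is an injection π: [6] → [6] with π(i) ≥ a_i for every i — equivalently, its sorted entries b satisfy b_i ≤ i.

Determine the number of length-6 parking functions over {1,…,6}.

Count = (7−6)·7^(6−1) = 1·16807 = 16807 (Konheim–Weiss)
One tuple (2,5,3,1,2,5) → sorted (1,2,2,3,5,5): b_i ≤ i ∀i, a PF.

16807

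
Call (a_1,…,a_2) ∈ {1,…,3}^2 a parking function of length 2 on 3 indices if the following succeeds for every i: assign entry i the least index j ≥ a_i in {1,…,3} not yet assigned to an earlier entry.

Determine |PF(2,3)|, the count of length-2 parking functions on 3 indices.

|PF(2,3)| = (3+1−2)·(3+1)^{2−1} = 2·4 = 8 [KW]
One tuple (1,1) → sorted (1,1): b_i ≤ 1+i ∀i, a PF.

8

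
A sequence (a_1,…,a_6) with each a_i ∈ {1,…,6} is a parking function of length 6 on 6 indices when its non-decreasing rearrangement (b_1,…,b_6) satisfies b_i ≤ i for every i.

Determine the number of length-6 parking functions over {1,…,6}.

16807

|PF(6,6)| = (7−6)·7^(6−1) = 1 · 16807 = 16807
E.g. (3,1,2,1,2,2) → sorted (1,1,2,2,2,3): b_i ≤ i ∀i, a PF.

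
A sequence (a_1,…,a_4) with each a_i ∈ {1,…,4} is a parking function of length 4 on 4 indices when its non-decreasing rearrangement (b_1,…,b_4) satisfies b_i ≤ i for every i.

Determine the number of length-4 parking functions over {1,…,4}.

|PF(4,4)| = (5−4)·5^(4−1) = 1×125 = 125
Example (3,4,1,1) → sorted (1,1,3,4): b_i ≤ i ∀i, a PF.

125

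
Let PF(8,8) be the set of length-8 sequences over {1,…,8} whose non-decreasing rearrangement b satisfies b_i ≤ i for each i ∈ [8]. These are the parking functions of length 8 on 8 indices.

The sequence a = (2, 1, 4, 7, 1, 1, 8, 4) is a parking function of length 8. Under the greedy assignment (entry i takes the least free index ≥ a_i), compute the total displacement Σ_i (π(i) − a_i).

Σπ = 36 ({1..8} each once); Σa = 2+1+4+7+1+1+8+4 = 28; disp = 36−28 = 8.

8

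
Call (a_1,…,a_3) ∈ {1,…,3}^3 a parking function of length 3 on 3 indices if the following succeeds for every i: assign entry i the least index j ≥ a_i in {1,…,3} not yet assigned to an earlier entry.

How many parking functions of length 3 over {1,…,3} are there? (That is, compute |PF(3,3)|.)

Count = 1·4^2 = 1 · 16 = 16 (Pollak)
Check (1,2,1) → sorted (1,1,2): b_i ≤ i ∀i, a PF.

16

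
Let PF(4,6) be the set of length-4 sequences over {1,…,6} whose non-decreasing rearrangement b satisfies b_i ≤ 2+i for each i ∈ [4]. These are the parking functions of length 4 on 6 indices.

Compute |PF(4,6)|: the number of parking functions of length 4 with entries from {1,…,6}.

#PF = (7−4)·7^(4−1) = 3 · 343 = 1029 [KW]
Check (3,4,4,1) → sorted (1,3,4,4): b_i ≤ 2+i ∀i, a PF.

1029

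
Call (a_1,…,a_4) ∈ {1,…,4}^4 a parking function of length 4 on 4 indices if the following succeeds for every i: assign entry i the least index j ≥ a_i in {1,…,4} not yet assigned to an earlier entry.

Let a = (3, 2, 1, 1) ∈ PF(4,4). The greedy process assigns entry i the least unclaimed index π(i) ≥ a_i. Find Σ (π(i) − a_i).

3

Σπ = 10 ({1..4} each once); Σa = 3+2+1+1 = 7; disp = 10−7 = 3.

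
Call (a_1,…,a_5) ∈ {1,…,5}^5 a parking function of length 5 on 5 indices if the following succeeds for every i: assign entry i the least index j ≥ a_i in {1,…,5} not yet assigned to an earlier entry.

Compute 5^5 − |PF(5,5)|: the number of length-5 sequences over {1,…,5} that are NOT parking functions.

Count = (5−5+1)·(5+1)^(5−1) = 1·1296 = 1296 (Konheim–Weiss)
Example (4,5,4,3,5) → sorted (3,4,4,5,5): b_1=3>1, not a PF.
Total 3125; non-PF = 3125−1296 = 1829

1829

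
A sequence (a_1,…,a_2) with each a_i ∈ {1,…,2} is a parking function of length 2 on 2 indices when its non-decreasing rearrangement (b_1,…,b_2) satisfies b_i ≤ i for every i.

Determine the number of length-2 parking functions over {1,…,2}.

Count = (3−2)·3^(2−1) = 1×3 = 3 (Konheim–Weiss)
Check (2,1) → sorted (1,2): b_i ≤ i ∀i, a PF.

3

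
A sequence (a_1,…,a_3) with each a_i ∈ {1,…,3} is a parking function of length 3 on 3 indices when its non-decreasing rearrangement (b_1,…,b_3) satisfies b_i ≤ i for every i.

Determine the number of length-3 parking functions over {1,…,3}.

16

Count = 1·4^2 = 1 · 16 = 16 (Pollak)
Check (1,2,3) → sorted (1,2,3): b_i ≤ i ∀i, a PF.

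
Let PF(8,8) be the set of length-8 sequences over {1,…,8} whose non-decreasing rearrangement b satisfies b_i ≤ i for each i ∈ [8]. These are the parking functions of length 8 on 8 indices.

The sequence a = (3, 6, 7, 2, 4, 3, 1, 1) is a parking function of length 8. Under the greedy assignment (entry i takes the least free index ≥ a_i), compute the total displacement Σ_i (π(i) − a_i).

Σπ = 8·9/2 = 36 (π permutes [8]); Σa = 3+6+7+2+4+3+1+1 = 27; disp = 36−27 = 9.

9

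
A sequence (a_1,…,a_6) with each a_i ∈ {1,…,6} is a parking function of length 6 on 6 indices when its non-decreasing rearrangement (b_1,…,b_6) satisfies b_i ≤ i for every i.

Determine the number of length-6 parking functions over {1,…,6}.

|PF| = 1·7^5 = 1·16807 = 16807 (Pollak)
One tuple (2,1,2,1,4,6) → sorted (1,1,2,2,4,6): b_i ≤ i ∀i, a PF.

16807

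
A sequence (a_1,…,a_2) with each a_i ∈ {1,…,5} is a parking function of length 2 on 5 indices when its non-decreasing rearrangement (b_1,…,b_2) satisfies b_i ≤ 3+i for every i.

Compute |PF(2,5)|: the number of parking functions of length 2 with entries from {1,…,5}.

24

#PF = (6−2)·6^(2−1) = 4 · 6 = 24 (Konheim–Weiss)
Example (3,2) → sorted (2,3): b_i ≤ 3+i ∀i, a PF.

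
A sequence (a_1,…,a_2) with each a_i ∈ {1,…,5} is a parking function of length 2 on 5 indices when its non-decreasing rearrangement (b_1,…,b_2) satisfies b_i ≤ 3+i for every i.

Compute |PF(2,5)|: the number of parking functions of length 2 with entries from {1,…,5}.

24

#PF = 4·6^1 = 4 · 6 = 24 (Konheim–Weiss)
Check (1,4) → sorted (1,4): b_i ≤ 3+i ∀i, a PF.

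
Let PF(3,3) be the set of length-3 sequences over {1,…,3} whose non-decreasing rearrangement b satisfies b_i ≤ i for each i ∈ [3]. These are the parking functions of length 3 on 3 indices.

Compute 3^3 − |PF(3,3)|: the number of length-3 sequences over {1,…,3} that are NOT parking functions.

11

#PF = 1·4^2 = 1×16 = 16 (Konheim–Weiss)
Example (2,3,2) → sorted (2,2,3): b_1=2>1, not a PF.
3^3 − 16 = 27 − 16 = 11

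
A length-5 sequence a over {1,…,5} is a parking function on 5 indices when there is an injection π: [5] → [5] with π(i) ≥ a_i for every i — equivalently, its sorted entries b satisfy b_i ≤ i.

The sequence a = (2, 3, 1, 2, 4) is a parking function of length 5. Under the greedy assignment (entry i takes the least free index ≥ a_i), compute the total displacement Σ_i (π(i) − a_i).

3

Σπ = 5·6/2 = 15 (π permutes [5]); Σa = 2+3+1+2+4 = 12; disp = 15−12 = 3.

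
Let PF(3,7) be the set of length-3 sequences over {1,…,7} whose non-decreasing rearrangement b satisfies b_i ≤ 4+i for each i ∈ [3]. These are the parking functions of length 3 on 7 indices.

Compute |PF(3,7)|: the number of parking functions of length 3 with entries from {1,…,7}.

320

|PF| = (8−3)·8^(3−1) = 5×64 = 320 (Pollak)
One tuple (3,2,1) → sorted (1,2,3): b_i ≤ 4+i ∀i, a PF.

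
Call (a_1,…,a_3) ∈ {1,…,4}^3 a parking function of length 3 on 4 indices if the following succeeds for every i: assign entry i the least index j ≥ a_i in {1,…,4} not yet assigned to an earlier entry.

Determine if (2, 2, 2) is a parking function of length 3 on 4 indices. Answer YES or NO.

Order a: b = (2, 2, 2).
  b_1=2 ≤ 2
  b_2=2 ≤ 3
  b_3=2 ≤ 4
All bounds hold ⇒ YES

YES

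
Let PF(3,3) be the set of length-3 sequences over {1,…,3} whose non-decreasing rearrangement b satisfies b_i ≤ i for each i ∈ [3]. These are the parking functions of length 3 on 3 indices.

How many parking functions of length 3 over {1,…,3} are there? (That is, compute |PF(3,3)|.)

#PF = (3−3+1)·(3+1)^(3−1) = 1 · 16 = 16 [KW]
One tuple (1,3,1) → sorted (1,1,3): b_i ≤ i ∀i, a PF.

16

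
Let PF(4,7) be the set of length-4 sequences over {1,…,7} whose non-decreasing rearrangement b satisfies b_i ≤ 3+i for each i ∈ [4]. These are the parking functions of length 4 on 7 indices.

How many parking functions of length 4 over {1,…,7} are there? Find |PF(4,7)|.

Count = 4·8^3 = 4×512 = 2048 [KW]
Check (1,2,6,2) → sorted (1,2,2,6): b_i ≤ 3+i ∀i, a PF.

2048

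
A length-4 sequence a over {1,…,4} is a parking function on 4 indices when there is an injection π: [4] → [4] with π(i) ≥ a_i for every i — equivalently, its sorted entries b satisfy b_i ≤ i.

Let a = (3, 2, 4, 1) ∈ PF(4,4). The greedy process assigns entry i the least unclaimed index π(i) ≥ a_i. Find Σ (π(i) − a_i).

0

Σπ(i) = 1+…+4 = 10; Σa = 3+2+4+1 = 10; disp = 10−10 = 0.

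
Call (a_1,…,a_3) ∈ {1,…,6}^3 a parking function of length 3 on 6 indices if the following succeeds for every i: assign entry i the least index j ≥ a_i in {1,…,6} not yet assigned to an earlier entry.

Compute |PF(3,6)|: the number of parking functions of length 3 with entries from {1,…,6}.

196

#PF = (6+1−3)·(6+1)^{3−1} = 4×49 = 196 (Konheim–Weiss)
One tuple (2,1,1) → sorted (1,1,2): b_i ≤ 3+i ∀i, a PF.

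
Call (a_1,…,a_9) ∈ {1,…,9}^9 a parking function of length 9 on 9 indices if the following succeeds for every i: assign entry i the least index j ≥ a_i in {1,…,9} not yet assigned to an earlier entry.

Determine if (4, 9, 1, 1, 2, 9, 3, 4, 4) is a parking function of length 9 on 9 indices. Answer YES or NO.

Order a: b = (1, 1, 2, 3, 4, 4, 4, 9, 9).
  b_1=1 ≤ 1
  b_2=1 ≤ 2
  b_3=2 ≤ 3
  b_4=3 ≤ 4
  b_5=4 ≤ 5
  b_6=4 ≤ 6
  b_7=4 ≤ 7
  b_8=9 > 8
  fails at i=8 ⇒ NO

NO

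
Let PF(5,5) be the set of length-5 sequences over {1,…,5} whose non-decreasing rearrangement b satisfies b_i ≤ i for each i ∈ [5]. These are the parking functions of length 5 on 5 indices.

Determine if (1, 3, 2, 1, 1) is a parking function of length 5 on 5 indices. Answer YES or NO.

YES

Order a: b = (1, 1, 1, 2, 3).
  b_1=1 ≤ 1
  b_2=1 ≤ 2
  b_3=1 ≤ 3
  b_4=2 ≤ 4
  b_5=3 ≤ 5
All bounds hold ⇒ YES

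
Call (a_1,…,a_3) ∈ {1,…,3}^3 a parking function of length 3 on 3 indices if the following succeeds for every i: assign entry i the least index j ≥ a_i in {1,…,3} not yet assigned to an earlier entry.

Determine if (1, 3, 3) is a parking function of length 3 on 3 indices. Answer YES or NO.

NO

Sorted: b = (1, 3, 3).
  b_1=1 ≤ 1
  b_2=3 > 2
  fails at i=2 ⇒ NO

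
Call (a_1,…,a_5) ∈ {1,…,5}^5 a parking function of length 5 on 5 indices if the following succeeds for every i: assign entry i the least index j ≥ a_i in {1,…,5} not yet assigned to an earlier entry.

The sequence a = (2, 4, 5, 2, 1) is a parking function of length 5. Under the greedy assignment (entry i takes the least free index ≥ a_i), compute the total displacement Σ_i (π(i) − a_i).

Σπ = 5·6/2 = 15 (π permutes [5]); Σa = 2+4+5+2+1 = 14; disp = 15−14 = 1.

1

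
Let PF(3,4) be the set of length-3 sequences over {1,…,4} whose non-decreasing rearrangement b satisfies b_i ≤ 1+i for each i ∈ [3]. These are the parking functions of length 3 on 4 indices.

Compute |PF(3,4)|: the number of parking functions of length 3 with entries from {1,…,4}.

|PF(3,4)| = (4−3+1)·(4+1)^(3−1) = 2×25 = 50
Check (2,2,2) → sorted (2,2,2): b_i ≤ 1+i ∀i, a PF.

50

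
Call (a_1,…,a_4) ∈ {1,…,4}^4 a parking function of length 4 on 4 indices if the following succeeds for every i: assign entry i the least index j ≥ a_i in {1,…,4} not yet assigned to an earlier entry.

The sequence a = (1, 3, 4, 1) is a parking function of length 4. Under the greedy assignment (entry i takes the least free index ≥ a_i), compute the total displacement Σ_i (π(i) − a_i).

1

Σπ(i) = 1+…+4 = 10; Σa = 1+3+4+1 = 9; disp = 10−9 = 1.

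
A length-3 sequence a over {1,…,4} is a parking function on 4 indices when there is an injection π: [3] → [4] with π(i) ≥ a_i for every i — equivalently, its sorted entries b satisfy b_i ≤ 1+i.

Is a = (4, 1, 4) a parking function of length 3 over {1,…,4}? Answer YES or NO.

NO

Sorted: b = (1, 4, 4).
  b_1=1 ≤ 2
  b_2=4 > 3
  fails at i=2 ⇒ NO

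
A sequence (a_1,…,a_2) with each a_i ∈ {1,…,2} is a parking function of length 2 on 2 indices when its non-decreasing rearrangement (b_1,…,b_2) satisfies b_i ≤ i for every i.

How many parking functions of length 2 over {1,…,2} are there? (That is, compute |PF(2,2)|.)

3

Count = (2−2+1)·(2+1)^(2−1) = 1×3 = 3 (Pollak)
Check (1,2) → sorted (1,2): b_i ≤ i ∀i, a PF.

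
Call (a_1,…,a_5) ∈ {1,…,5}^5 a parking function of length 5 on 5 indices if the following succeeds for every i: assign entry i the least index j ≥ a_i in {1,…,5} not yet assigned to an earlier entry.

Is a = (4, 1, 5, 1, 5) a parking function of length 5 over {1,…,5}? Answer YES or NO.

Rearranged: b = (1, 1, 4, 5, 5).
  b_1=1 ≤ 1
  b_2=1 ≤ 2
  b_3=4 > 3
  fails at i=3 ⇒ NO

NO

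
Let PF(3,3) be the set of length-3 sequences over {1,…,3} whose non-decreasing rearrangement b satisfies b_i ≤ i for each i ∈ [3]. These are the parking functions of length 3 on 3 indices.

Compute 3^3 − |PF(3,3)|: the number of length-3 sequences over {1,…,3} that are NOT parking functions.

11

Count = (3−3+1)·(3+1)^(3−1) = 1×16 = 16 (Konheim–Weiss)
Check (3,1,3) → sorted (1,3,3): b_2=3>2, not a PF.
So 27 − 16 = 11 fail.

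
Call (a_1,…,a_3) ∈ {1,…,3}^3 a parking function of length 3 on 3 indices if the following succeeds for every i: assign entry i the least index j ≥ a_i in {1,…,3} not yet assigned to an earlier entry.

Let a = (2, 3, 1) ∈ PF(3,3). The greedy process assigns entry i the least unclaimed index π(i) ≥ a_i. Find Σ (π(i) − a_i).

0

Σπ = 3·4/2 = 6 (π permutes [3]); Σa = 2+3+1 = 6; disp = 6−6 = 0.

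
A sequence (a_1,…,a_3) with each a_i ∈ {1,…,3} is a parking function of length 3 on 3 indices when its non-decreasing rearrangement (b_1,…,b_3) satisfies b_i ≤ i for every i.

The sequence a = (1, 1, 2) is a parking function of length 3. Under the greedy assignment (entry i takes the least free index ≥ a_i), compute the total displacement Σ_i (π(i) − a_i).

2

Σπ = 3·4/2 = 6 (π permutes [3]); Σa = 1+1+2 = 4; disp = 6−4 = 2.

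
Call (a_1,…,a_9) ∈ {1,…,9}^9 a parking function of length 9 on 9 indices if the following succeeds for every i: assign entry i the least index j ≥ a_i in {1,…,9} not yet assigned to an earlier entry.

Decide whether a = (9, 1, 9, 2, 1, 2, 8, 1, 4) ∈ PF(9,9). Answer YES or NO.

NO

Sorted: b = (1, 1, 1, 2, 2, 4, 8, 9, 9).
  b_1=1 ≤ 1
  b_2=1 ≤ 2
  b_3=1 ≤ 3
  b_4=2 ≤ 4
  b_5=2 ≤ 5
  b_6=4 ≤ 6
  b_7=8 > 7
  fails at i=7 ⇒ NO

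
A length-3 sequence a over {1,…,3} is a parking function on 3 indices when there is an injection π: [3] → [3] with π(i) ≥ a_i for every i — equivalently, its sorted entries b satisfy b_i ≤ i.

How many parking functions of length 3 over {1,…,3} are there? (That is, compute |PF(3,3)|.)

|PF| = (3−3+1)·(3+1)^(3−1) = 1·16 = 16
Check (1,2,2) → sorted (1,2,2): b_i ≤ i ∀i, a PF.

16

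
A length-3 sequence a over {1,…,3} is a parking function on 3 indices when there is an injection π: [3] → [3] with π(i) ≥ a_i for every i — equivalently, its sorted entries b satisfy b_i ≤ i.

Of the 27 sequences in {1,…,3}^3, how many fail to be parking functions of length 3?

#PF = (3−3+1)·(3+1)^(3−1) = 1·16 = 16 [KW]
One tuple (3,3,3) → sorted (3,3,3): b_1=3>1, not a PF.
So 27 − 16 = 11 fail.

11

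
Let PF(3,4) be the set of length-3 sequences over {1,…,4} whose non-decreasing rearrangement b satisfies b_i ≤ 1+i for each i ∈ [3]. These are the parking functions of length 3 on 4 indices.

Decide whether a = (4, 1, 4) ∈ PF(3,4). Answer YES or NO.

Sorted: b = (1, 4, 4).
  b_1=1 ≤ 2
  b_2=4 > 3
  fails at i=2 ⇒ NO

NO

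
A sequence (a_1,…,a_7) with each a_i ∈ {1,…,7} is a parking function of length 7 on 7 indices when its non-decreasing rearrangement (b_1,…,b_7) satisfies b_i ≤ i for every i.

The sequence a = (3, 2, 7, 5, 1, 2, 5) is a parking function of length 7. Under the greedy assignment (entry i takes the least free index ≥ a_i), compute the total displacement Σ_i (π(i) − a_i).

Σπ = 7·8/2 = 28 (π permutes [7]); Σa = 3+2+7+5+1+2+5 = 25; disp = 28−25 = 3.

3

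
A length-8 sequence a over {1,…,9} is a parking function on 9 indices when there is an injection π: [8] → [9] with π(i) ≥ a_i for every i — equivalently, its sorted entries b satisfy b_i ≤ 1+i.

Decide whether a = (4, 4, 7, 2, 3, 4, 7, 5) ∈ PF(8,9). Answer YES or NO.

Order a: b = (2, 3, 4, 4, 4, 5, 7, 7).
  b_1=2 ≤ 2
  b_2=3 ≤ 3
  b_3=4 ≤ 4
  b_4=4 ≤ 5
  b_5=4 ≤ 6
  b_6=5 ≤ 7
  b_7=7 ≤ 8
  b_8=7 ≤ 9
All bounds hold ⇒ YES

YES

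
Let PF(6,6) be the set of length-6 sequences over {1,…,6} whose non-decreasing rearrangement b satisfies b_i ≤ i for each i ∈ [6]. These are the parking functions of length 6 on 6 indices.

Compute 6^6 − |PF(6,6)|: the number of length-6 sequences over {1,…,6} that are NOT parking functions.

|PF(6,6)| = (6+1−6)·(6+1)^{6−1} = 1 · 16807 = 16807 (Konheim–Weiss)
Example (5,6,2,1,4,6) → sorted (1,2,4,5,6,6): b_3=4>3, not a PF.
So 46656 − 16807 = 29849 fail.

29849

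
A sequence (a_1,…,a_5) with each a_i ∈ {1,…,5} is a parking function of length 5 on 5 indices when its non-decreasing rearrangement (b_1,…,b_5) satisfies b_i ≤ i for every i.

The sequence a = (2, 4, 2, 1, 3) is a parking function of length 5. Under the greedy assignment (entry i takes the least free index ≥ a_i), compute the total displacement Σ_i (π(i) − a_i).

3

Σπ = 5·6/2 = 15 (π permutes [5]); Σa = 2+4+2+1+3 = 12; disp = 15−12 = 3.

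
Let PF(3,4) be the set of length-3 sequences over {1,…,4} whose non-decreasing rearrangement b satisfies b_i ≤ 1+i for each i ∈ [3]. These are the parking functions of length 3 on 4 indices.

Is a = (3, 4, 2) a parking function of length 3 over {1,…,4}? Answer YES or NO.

Rearranged: b = (2, 3, 4).
  b_1=2 ≤ 2
  b_2=3 ≤ 3
  b_3=4 ≤ 4
All bounds hold ⇒ YES

YES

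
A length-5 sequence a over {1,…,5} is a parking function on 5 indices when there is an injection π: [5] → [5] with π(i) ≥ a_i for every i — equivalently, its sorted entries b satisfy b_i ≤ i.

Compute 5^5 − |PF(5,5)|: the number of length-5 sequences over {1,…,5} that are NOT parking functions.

1829

|PF(5,5)| = (5+1−5)·(5+1)^{5−1} = 1×1296 = 1296 [KW]
E.g. (5,5,5,3,3) → sorted (3,3,5,5,5): b_1=3>1, not a PF.
Total 3125; non-PF = 3125−1296 = 1829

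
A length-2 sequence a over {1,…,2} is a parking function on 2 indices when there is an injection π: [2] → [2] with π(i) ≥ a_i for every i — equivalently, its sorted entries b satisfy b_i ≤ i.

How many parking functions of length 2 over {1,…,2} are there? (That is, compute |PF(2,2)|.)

3

Count = (3−2)·3^(2−1) = 1 · 3 = 3
Example (2,1) → sorted (1,2): b_i ≤ i ∀i, a PF.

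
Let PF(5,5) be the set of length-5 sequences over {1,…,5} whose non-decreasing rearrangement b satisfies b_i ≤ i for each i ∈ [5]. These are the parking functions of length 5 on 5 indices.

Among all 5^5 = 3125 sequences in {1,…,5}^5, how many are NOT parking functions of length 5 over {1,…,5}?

#PF = (5+1−5)·(5+1)^{5−1} = 1·1296 = 1296
E.g. (2,4,3,3,5) → sorted (2,3,3,4,5): b_1=2>1, not a PF.
5^5 − 1296 = 3125 − 1296 = 1829

1829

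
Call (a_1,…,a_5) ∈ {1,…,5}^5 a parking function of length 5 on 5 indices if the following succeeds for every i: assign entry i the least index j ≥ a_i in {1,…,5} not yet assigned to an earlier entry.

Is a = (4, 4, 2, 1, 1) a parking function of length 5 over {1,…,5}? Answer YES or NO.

YES

Order a: b = (1, 1, 2, 4, 4).
  b_1=1 ≤ 1
  b_2=1 ≤ 2
  b_3=2 ≤ 3
  b_4=4 ≤ 4
  b_5=4 ≤ 5
All bounds hold ⇒ YES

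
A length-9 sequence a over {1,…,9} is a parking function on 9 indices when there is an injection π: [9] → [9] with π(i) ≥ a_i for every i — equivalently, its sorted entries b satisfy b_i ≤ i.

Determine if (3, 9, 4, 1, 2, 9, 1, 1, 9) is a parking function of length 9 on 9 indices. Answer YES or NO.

NO

Order a: b = (1, 1, 1, 2, 3, 4, 9, 9, 9).
  b_1=1 ≤ 1
  b_2=1 ≤ 2
  b_3=1 ≤ 3
  b_4=2 ≤ 4
  b_5=3 ≤ 5
  b_6=4 ≤ 6
  b_7=9 > 7
  fails at i=7 ⇒ NO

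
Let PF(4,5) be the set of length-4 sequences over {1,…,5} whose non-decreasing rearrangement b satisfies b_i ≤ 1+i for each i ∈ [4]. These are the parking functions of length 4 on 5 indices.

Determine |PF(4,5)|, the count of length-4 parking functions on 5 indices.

432

Count = (5+1−4)·(5+1)^{4−1} = 2·216 = 432 (Pollak)
Example (1,5,3,1) → sorted (1,1,3,5): b_i ≤ 1+i ∀i, a PF.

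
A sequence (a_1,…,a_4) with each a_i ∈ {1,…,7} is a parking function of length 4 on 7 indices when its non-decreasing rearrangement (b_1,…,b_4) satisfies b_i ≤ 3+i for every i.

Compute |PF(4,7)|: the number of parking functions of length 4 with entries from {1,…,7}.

#PF = (7+1−4)·(7+1)^{4−1} = 4×512 = 2048 (Konheim–Weiss)
E.g. (5,3,2,5) → sorted (2,3,5,5): b_i ≤ 3+i ∀i, a PF.

2048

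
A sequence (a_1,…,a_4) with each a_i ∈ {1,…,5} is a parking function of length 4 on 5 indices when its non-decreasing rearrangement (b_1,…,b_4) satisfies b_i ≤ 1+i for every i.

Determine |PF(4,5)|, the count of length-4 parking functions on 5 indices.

432

|PF(4,5)| = (6−4)·6^(4−1) = 2×216 = 432 (Pollak)
Check (1,3,1,5) → sorted (1,1,3,5): b_i ≤ 1+i ∀i, a PF.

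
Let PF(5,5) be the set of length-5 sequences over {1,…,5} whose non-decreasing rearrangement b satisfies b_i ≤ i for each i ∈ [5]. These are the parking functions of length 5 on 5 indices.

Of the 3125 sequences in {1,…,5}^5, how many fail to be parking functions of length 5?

Count = (5−5+1)·(5+1)^(5−1) = 1×1296 = 1296
Check (2,4,5,5,5) → sorted (2,4,5,5,5): b_1=2>1, not a PF.
So 3125 − 1296 = 1829 fail.

1829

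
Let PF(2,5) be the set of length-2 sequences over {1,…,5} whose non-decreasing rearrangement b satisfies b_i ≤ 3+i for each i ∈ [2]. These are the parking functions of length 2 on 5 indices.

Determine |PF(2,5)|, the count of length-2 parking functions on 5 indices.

#PF = (6−2)·6^(2−1) = 4 · 6 = 24
E.g. (1,1) → sorted (1,1): b_i ≤ 3+i ∀i, a PF.

24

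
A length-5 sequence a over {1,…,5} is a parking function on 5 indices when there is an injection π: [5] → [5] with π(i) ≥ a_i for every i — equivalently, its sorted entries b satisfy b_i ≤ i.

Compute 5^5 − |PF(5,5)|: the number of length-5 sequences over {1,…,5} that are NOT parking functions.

|PF| = (6−5)·6^(5−1) = 1×1296 = 1296 [KW]
E.g. (3,2,4,4,5) → sorted (2,3,4,4,5): b_1=2>1, not a PF.
Total 3125; non-PF = 3125−1296 = 1829

1829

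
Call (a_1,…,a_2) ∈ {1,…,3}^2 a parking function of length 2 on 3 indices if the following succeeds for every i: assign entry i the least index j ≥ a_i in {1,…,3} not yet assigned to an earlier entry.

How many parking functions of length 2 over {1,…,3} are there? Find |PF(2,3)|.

8

|PF(2,3)| = (3−2+1)·(3+1)^(2−1) = 2·4 = 8 (Pollak)
Check (2,3) → sorted (2,3): b_i ≤ 1+i ∀i, a PF.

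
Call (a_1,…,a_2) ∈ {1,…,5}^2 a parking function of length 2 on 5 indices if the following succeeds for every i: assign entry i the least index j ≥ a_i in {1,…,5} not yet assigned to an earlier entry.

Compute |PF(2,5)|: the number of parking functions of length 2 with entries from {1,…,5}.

24

|PF| = 4·6^1 = 4 · 6 = 24 [KW]
Example (5,1) → sorted (1,5): b_i ≤ 3+i ∀i, a PF.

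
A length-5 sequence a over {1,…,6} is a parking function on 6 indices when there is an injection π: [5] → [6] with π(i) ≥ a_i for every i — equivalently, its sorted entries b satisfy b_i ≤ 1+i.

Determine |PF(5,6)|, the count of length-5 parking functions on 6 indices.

4802

#PF = (7−5)·7^(5−1) = 2 · 2401 = 4802 [KW]
Example (2,3,2,6,2) → sorted (2,2,2,3,6): b_i ≤ 1+i ∀i, a PF.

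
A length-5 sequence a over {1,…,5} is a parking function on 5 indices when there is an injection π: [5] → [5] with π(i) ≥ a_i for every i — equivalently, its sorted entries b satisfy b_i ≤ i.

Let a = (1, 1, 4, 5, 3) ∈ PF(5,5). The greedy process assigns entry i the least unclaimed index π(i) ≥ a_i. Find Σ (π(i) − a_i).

Σπ = 15 ({1..5} each once); Σa = 1+1+4+5+3 = 14; disp = 15−14 = 1.

1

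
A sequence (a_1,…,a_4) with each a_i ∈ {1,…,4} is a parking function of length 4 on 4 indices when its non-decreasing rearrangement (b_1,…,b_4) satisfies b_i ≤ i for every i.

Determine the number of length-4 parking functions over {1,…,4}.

#PF = (4+1−4)·(4+1)^{4−1} = 1 · 125 = 125 [KW]
E.g. (2,1,2,1) → sorted (1,1,2,2): b_i ≤ i ∀i, a PF.

125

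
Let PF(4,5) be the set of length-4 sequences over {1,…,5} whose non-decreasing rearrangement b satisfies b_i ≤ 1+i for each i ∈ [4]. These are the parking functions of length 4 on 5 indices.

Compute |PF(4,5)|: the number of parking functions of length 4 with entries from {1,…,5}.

|PF(4,5)| = (6−4)·6^(4−1) = 2 · 216 = 432 (Pollak)
Example (1,4,1,2) → sorted (1,1,2,4): b_i ≤ 1+i ∀i, a PF.

432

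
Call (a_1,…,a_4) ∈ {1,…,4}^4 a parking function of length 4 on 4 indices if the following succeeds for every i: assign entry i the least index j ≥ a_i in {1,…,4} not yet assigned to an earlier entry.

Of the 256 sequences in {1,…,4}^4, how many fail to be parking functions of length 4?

131

Count = (4+1−4)·(4+1)^{4−1} = 1·125 = 125 (Pollak)
One tuple (4,4,3,4) → sorted (3,4,4,4): b_1=3>1, not a PF.
4^4 − 125 = 256 − 125 = 131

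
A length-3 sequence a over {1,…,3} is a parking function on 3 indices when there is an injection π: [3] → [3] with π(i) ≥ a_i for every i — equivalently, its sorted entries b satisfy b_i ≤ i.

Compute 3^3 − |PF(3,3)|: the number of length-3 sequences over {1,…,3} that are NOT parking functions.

11

#PF = (3+1−3)·(3+1)^{3−1} = 1×16 = 16
Check (3,3,3) → sorted (3,3,3): b_1=3>1, not a PF.
Total 27; non-PF = 27−16 = 11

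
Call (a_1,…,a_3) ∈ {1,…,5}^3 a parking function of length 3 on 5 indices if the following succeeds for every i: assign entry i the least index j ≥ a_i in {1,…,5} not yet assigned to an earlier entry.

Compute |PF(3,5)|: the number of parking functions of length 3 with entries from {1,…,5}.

108

|PF| = 3·6^2 = 3 · 36 = 108 (Konheim–Weiss)
E.g. (3,2,3) → sorted (2,3,3): b_i ≤ 2+i ∀i, a PF.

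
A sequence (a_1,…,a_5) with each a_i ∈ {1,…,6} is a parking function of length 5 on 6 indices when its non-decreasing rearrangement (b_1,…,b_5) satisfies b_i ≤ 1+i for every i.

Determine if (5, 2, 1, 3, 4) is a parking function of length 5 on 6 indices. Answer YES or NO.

Rearranged: b = (1, 2, 3, 4, 5).
  b_1=1 ≤ 2
  b_2=2 ≤ 3
  b_3=3 ≤ 4
  b_4=4 ≤ 5
  b_5=5 ≤ 6
All bounds hold ⇒ YES

YES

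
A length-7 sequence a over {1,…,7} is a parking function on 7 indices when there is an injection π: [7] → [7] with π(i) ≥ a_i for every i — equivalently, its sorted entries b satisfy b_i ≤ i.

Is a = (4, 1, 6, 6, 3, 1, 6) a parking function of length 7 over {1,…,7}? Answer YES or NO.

NO

Order a: b = (1, 1, 3, 4, 6, 6, 6).
  b_1=1 ≤ 1
  b_2=1 ≤ 2
  b_3=3 ≤ 3
  b_4=4 ≤ 4
  b_5=6 > 5
  fails at i=5 ⇒ NO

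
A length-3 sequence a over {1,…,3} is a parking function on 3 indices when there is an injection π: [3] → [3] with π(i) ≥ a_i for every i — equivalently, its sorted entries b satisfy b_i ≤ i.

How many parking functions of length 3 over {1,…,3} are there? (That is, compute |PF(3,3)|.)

|PF| = (3+1−3)·(3+1)^{3−1} = 1·16 = 16 (Konheim–Weiss)
One tuple (1,3,1) → sorted (1,1,3): b_i ≤ i ∀i, a PF.

16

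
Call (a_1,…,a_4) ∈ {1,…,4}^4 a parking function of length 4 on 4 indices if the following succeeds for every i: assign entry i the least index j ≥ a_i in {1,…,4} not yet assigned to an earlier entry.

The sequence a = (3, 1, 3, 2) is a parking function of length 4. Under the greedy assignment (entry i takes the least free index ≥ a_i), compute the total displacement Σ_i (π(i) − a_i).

Σπ = 4·5/2 = 10 (π permutes [4]); Σa = 3+1+3+2 = 9; disp = 10−9 = 1.

1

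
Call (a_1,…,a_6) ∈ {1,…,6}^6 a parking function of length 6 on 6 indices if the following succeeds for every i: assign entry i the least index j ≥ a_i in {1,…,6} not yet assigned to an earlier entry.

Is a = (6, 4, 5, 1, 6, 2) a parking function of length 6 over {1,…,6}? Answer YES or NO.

NO

Order a: b = (1, 2, 4, 5, 6, 6).
  b_1=1 ≤ 1
  b_2=2 ≤ 2
  b_3=4 > 3
  fails at i=3 ⇒ NO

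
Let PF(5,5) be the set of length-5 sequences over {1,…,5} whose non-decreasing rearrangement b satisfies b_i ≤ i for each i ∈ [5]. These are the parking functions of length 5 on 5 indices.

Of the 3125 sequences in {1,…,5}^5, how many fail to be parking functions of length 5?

1829

#PF = (5−5+1)·(5+1)^(5−1) = 1×1296 = 1296 [KW]
One tuple (3,4,3,2,3) → sorted (2,3,3,3,4): b_1=2>1, not a PF.
So 3125 − 1296 = 1829 fail.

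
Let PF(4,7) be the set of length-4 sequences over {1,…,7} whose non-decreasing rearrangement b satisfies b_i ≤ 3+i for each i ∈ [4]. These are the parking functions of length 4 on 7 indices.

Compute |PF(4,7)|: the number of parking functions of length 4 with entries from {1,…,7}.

Count = (7−4+1)·(7+1)^(4−1) = 4×512 = 2048 (Pollak)
One tuple (1,5,2,3) → sorted (1,2,3,5): b_i ≤ 3+i ∀i, a PF.

2048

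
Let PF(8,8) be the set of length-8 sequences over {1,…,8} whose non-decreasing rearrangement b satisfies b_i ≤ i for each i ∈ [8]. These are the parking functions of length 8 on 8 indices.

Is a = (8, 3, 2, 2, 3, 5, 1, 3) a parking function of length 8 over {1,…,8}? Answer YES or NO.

Sorted: b = (1, 2, 2, 3, 3, 3, 5, 8).
  b_1=1 ≤ 1
  b_2=2 ≤ 2
  b_3=2 ≤ 3
  b_4=3 ≤ 4
  b_5=3 ≤ 5
  b_6=3 ≤ 6
  b_7=5 ≤ 7
  b_8=8 ≤ 8
All bounds hold ⇒ YES

YES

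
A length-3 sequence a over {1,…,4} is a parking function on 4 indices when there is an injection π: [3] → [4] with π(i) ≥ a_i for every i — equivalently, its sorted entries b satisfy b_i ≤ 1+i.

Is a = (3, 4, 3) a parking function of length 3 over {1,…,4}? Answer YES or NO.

Order a: b = (3, 3, 4).
  b_1=3 > 2
  fails at i=1 ⇒ NO

NO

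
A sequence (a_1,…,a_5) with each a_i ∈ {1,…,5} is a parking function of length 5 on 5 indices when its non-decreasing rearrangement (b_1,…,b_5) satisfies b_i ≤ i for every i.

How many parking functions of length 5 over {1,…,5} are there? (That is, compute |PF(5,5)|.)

#PF = (5+1−5)·(5+1)^{5−1} = 1·1296 = 1296 (Konheim–Weiss)
One tuple (5,1,1,1,4) → sorted (1,1,1,4,5): b_i ≤ i ∀i, a PF.

1296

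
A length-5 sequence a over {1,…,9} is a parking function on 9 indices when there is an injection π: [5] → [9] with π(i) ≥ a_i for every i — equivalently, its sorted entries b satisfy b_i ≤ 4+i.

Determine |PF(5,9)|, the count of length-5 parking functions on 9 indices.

50000

Count = (10−5)·10^(5−1) = 5 · 10000 = 50000 [KW]
E.g. (2,6,5,3,1) → sorted (1,2,3,5,6): b_i ≤ 4+i ∀i, a PF.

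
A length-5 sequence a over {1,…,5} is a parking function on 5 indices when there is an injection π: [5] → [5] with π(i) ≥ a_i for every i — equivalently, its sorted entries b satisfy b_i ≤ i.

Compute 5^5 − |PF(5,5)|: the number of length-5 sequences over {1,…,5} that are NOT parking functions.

1829

Count = (6−5)·6^(5−1) = 1 · 1296 = 1296 (Konheim–Weiss)
One tuple (5,5,3,4,5) → sorted (3,4,5,5,5): b_1=3>1, not a PF.
5^5 − 1296 = 3125 − 1296 = 1829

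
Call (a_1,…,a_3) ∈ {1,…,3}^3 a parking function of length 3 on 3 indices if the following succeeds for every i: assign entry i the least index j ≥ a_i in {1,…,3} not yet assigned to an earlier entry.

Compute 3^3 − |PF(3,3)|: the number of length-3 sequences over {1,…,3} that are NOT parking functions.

11

Count = (3+1−3)·(3+1)^{3−1} = 1 · 16 = 16 [KW]
Check (3,3,3) → sorted (3,3,3): b_1=3>1, not a PF.
Total 27; non-PF = 27−16 = 11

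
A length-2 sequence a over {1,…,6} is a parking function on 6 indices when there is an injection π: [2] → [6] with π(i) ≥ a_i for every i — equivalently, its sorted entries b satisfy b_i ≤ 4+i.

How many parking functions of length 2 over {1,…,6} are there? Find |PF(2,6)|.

#PF = 5·7^1 = 5×7 = 35 (Konheim–Weiss)
Check (3,1) → sorted (1,3): b_i ≤ 4+i ∀i, a PF.

35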